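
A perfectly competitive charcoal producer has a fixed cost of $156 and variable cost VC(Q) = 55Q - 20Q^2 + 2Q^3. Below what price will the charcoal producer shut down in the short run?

$5 per unit

The firm shuts down when price falls below the minimum of average variable cost. AVC = VC/Q = 55 - 20Q + 2Q^2.
dAVC/dQ = -20 + 4Q = 0 gives Q = 5. min AVC = 55 - 20·5 + 2·5^2 = 5.
For P < $5 the firm produces nothing.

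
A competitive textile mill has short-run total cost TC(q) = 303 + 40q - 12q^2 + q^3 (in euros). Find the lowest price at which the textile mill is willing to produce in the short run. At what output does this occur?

The shutdown price is the minimum of AVC. VC = 40q - 12q^2 + q^3, so AVC = 40 - 12q + q^2.
dAVC/dq = -12 + 2q = 0 gives q = 6. min AVC = 40 - 12·6 + 6^2 = 4.
The firm shuts down for any P below €4.

€4 per unit, at q = 6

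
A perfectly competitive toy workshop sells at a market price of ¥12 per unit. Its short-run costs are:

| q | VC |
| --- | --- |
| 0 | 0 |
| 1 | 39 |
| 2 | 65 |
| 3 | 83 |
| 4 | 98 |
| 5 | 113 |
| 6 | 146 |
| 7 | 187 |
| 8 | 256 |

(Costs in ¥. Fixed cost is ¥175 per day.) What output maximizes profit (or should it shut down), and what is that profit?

Compute π = P·q − TC at each output: q=0: -175; q=1: -202; q=2: -216; q=3: -222; q=4: -225; q=5: -228; q=6: -249; q=7: -278; q=8: -335.
Profit is highest at q = 0. Equivalently, the lowest AVC in the table is 113/5 ≈ ¥22.60 at q = 5, and P = ¥12 falls below it — price never covers variable cost, so the firm shuts down and loses only its fixed cost.

q = 0 (shut down); profit = -¥175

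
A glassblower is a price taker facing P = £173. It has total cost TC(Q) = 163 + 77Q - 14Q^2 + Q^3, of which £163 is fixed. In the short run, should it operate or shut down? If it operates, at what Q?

Produce at Q = 12

Variable cost is VC = 77Q - 14Q^2 + Q^3, so AVC = VC/Q = 77 - 14Q + Q^2 and MC = dTC/dQ = 77 - 28Q + 3Q^2.
AVC is minimized where dAVC/dQ = -14 + 2Q = 0, at Q = 7; min AVC = 77 - 14·7 + 7^2 = £28.
P = £173 exceeds min AVC = £28, so the firm stays open.
Set P = MC: 173 = 77 - 28Q + 3Q^2 → -96 - 28Q + 3Q^2 = 0. The roots are Q = -8/3 and Q = 12; the profit-maximizing output is on the rising part of MC, so Q* = 12.
Check: AVC at Q = 12 is £53 ≤ P, so revenue covers variable cost.
Profit = P·Q − TC = 173·12 − 799 = £1277.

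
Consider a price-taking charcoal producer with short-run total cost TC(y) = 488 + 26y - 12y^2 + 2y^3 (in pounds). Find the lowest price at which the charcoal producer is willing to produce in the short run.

£8 per unit

The firm shuts down when price falls below the minimum of average variable cost. AVC = VC/y = 26 - 12y + 2y^2.
At the minimum of AVC, MC = AVC. MC = 26 - 24y + 6y^2; setting MC = AVC gives 4y^2 - 12y = 0, so y = 3. min AVC = 8.
The firm shuts down for any P below £8.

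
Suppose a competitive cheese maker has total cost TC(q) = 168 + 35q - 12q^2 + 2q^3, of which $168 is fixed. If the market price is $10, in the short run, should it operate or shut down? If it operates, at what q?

Variable cost is VC = 35q - 12q^2 + 2q^3, so AVC = VC/q = 35 - 12q + 2q^2 and MC = dTC/dq = 35 - 24q + 6q^2.
The AVC parabola has its vertex at q = 12/4 = 3, where AVC = 35 - 12·3 + 2·3^2 = $17.
P = $10 lies below min AVC = $17; no output level covers variable cost.
Shutting down limits the loss to fixed cost, $168.

Shut down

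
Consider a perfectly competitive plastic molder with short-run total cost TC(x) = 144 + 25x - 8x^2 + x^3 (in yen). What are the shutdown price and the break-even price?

Shutdown price = min AVC. AVC = 25 - 8x + x^2, with vertex at x = 4 and minimum ¥9.
ATC = 144/x + 25 - 8x + x^2. Setting dATC/dx = −144/x^2 − 8 + 2x = 0 gives x = 6 (since 2·6^3 − 8·6^2 = 144).
min ATC = 144/6 + 25 − 8·6 + 6^2 = ¥37. That is the break-even price.
For ¥9 ≤ P < ¥37 the firm produces at a loss; below ¥9 it shuts down.

Shutdown price = ¥9; break-even price = ¥37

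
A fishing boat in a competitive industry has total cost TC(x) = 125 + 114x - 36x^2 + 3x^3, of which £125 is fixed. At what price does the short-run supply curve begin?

£6 per unit

Short-run supply begins at min AVC. From VC = 114x - 36x^2 + 3x^3, AVC = 114 - 36x + 3x^2.
dAVC/dx = -36 + 6x = 0 gives x = 6. min AVC = 114 - 36·6 + 3·6^2 = 6.
The firm shuts down for any P below £6.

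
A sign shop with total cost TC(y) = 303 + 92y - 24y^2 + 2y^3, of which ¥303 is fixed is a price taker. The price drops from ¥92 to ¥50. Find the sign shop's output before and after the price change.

Output falls from 8 to 7

MC = 92 - 48y + 6y^2; the shutdown threshold is min AVC = ¥20 (at y = 6).
At P = ¥92 ≥ min AVC, set P = MC on the rising branch: y = 8.
At P = ¥50 ≥ min AVC, set P = MC: y = 7. The firm stays open but cuts output.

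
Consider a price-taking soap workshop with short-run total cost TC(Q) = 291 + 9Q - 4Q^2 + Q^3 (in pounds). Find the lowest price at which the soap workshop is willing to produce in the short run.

The firm shuts down when price falls below the minimum of average variable cost. AVC = VC/Q = 9 - 4Q + Q^2.
dAVC/dQ = -4 + 2Q = 0 gives Q = 2. min AVC = 9 - 4·2 + 2^2 = 5.
The firm shuts down for any P below £5.

£5 per unit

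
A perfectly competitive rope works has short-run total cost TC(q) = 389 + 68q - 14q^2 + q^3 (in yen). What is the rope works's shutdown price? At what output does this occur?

¥19 per unit, at q = 7

The shutdown price is the minimum of AVC. VC = 68q - 14q^2 + q^3, so AVC = 68 - 14q + q^2.
At the minimum of AVC, MC = AVC. MC = 68 - 28q + 3q^2; setting MC = AVC gives 2q^2 - 14q = 0, so q = 7. min AVC = 19.
For P < ¥19 the firm produces nothing.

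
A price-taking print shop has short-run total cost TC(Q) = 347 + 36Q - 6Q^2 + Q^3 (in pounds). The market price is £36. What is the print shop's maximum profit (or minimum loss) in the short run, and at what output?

Profit = -£315 at Q = 4

AVC = 36 - 6Q + Q^2; min AVC = £27 at Q = 3. Since P = £36 ≥ min AVC, the firm produces.
MC = 36 - 12Q + 3Q^2. Setting P = MC and taking the root on the rising branch gives Q* = 4.
TR = 36·4 = 144. TC = 347 + 112 = 459. Profit = 144 − 459 = -£315.
By producing, the firm covers all variable cost plus £32 of fixed cost; shutting down would lose the full £347.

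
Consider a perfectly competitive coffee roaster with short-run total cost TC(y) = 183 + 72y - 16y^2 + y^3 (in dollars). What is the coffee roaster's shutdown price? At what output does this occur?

The shutdown price is the minimum of AVC. VC = 72y - 16y^2 + y^3, so AVC = 72 - 16y + y^2.
At the minimum of AVC, MC = AVC. MC = 72 - 32y + 3y^2; setting MC = AVC gives 2y^2 - 16y = 0, so y = 8. min AVC = 8.
The firm shuts down for any P below $8.

$8 per unit, at y = 8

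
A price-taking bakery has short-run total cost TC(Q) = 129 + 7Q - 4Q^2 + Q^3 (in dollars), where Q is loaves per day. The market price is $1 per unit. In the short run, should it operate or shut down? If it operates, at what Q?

Shut down

From TC, MC = TC'(Q) = 7 - 8Q + 3Q^2 and AVC = VC/Q = 7 - 4Q + Q^2.
AVC hits its minimum where MC = AVC, at Q = 2, giving min AVC = 7 - 4·2 + 2^2 = $3.
Since P = $1 < min AVC = $3, price fails to cover variable cost at any output.
The firm minimizes its loss by shutting down and losing only its fixed cost of $129.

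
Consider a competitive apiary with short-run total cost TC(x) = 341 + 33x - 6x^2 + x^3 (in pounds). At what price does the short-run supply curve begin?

The firm shuts down when price falls below the minimum of average variable cost. AVC = VC/x = 33 - 6x + x^2.
dAVC/dx = -6 + 2x = 0 gives x = 3. min AVC = 33 - 6·3 + 3^2 = 24.
The firm shuts down for any P below £24.

£24 per unit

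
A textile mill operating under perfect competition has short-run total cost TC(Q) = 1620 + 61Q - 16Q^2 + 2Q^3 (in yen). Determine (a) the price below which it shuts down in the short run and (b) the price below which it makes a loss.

Shutdown price = min AVC. AVC = 61 - 16Q + 2Q^2, with vertex at Q = 4 and minimum ¥29.
ATC = 1620/Q + 61 - 16Q + 2Q^2. Setting dATC/dQ = −1620/Q^2 − 16 + 4Q = 0 gives Q = 9 (since 4·9^3 − 16·9^2 = 1620).
min ATC = 1620/9 + 61 − 16·9 + 2·9^2 = ¥259. That is the break-even price.
Between these two prices the firm operates at a loss; above ¥259 it earns a profit.

Shutdown price = ¥29; break-even price = ¥259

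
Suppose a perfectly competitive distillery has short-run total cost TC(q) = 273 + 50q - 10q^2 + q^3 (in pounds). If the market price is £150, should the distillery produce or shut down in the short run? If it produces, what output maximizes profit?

Strip out fixed cost: VC = 50q - 10q^2 + q^3. Then AVC = 50 - 10q + q^2 and MC = 50 - 20q + 3q^2.
AVC is minimized where dAVC/dq = -10 + 2q = 0, at q = 5; min AVC = 50 - 10·5 + 5^2 = £25.
Because £150 ≥ £25, revenue can cover variable cost; the firm operates.
P = MC gives -100 - 20q + 3q^2 = 0, with roots -10/3 and 10. Take the larger (rising MC): q* = 10.
Check: AVC at q = 10 is £50 ≤ P, so revenue covers variable cost.
Profit = P·q − TC = 150·10 − 773 = £727.

Produce at q = 10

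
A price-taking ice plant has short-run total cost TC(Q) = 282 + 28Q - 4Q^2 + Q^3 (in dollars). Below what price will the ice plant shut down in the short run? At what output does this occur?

$24 per unit, at Q = 2

Short-run supply begins at min AVC. From VC = 28Q - 4Q^2 + Q^3, AVC = 28 - 4Q + Q^2.
At the minimum of AVC, MC = AVC. MC = 28 - 8Q + 3Q^2; setting MC = AVC gives 2Q^2 - 4Q = 0, so Q = 2. min AVC = 24.
So the shutdown price is $24.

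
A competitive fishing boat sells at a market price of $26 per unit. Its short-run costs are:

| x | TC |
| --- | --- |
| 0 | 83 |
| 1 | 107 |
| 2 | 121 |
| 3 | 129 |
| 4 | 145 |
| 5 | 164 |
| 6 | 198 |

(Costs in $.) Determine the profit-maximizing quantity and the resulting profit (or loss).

Tabulate TR − TC: x=0: -83; x=1: -81; x=2: -69; x=3: -51; x=4: -41; x=5: -34; x=6: -42.
Profit is maximized at x = 5. AVC there is 81/5 = $16.20 ≤ P, so producing beats shutting down (which would give -$83).

x = 5; profit = -$34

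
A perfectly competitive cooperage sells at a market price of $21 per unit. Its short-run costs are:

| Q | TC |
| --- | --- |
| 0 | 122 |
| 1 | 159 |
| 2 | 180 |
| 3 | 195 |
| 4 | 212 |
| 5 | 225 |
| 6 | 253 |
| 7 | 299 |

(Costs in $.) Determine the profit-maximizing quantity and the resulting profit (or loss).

Compute π = P·Q − TC at each output: Q=0: -122; Q=1: -138; Q=2: -138; Q=3: -132; Q=4: -128; Q=5: -120; Q=6: -127; Q=7: -152.
Profit is maximized at Q = 5. AVC there is 103/5 = $20.60 ≤ P, so producing beats shutting down (which would give -$122).

Q = 5; profit = -$120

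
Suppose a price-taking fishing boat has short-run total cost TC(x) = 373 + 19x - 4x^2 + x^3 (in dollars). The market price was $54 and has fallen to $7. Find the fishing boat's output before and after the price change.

MC = 19 - 8x + 3x^2; the shutdown threshold is min AVC = $15 (at x = 2).
At P = $54 ≥ min AVC, set P = MC on the rising branch: x = 5.
At P = $7 < min AVC = $15, price no longer covers variable cost at any output, so the firm shuts down: x = 0.

Output falls from 5 to 0 (the firm shuts down)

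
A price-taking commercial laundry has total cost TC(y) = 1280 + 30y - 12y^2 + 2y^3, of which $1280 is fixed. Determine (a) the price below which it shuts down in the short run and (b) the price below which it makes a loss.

Shutdown price = $12; break-even price = $222

Shutdown price = min AVC. AVC = 30 - 12y + 2y^2, with vertex at y = 3 and minimum $12.
ATC = 1280/y + 30 - 12y + 2y^2. Setting dATC/dy = −1280/y^2 − 12 + 4y = 0 gives y = 8 (since 4·8^3 − 12·8^2 = 1280).
min ATC = 1280/8 + 30 − 12·8 + 2·8^2 = $222. That is the break-even price.
For $12 ≤ P < $222 the firm produces at a loss; below $12 it shuts down.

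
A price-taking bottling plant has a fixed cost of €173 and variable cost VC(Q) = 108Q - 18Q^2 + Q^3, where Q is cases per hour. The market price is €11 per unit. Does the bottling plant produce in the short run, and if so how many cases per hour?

Shut down

Strip out fixed cost: VC = 108Q - 18Q^2 + Q^3. Then AVC = 108 - 18Q + Q^2 and MC = 108 - 36Q + 3Q^2.
AVC hits its minimum where MC = AVC, at Q = 9, giving min AVC = 108 - 18·9 + 9^2 = €27.
Since P = €11 < min AVC = €27, price fails to cover variable cost at any output.
Best response: produce nothing and absorb the €173 fixed cost.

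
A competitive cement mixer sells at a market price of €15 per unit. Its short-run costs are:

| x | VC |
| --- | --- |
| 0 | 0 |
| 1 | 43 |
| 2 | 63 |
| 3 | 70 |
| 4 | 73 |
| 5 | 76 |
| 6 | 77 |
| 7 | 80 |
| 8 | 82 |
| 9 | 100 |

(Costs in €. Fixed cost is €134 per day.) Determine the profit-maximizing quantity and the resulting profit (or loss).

Profit at each row (π = 15x − TC): x=0: -134; x=1: -162; x=2: -167; x=3: -159; x=4: -147; x=5: -135; x=6: -121; x=7: -109; x=8: -96; x=9: -99.
Profit is maximized at x = 8. AVC there is 82/8 = €10.25 ≤ P, so producing beats shutting down (which would give -€134).

x = 8; profit = -€96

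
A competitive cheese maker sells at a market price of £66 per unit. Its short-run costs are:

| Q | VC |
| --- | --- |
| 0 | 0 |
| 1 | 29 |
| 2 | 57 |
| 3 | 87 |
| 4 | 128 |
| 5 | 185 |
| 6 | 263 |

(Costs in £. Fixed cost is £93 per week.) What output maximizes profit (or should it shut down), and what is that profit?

Q = 5; profit = £52

Compute π = P·Q − TC at each output: Q=0: -93; Q=1: -56; Q=2: -18; Q=3: 18; Q=4: 43; Q=5: 52; Q=6: 40.
Profit is maximized at Q = 5. AVC there is 185/5 = £37 ≤ P, so producing beats shutting down (which would give -£93).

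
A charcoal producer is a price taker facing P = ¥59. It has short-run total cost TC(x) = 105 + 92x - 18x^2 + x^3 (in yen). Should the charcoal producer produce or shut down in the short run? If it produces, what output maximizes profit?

Variable cost is VC = 92x - 18x^2 + x^3, so AVC = VC/x = 92 - 18x + x^2 and MC = dTC/dx = 92 - 36x + 3x^2.
AVC is minimized where dAVC/dx = -18 + 2x = 0, at x = 9; min AVC = 92 - 18·9 + 9^2 = ¥11.
P = ¥59 exceeds min AVC = ¥11, so the firm stays open.
Solving P = MC: 33 - 36x + 3x^2 = 0 ⇒ x = 1 or 11. On the upward-sloping branch, x* = 11.
Check: AVC at x = 11 is ¥15 ≤ P, so revenue covers variable cost.
Profit = P·x − TC = 59·11 − 270 = ¥379.

Produce at x = 11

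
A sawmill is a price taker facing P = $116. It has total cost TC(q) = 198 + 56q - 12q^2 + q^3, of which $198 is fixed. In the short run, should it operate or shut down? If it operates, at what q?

From TC, MC = TC'(q) = 56 - 24q + 3q^2 and AVC = VC/q = 56 - 12q + q^2.
AVC is minimized where dAVC/dq = -12 + 2q = 0, at q = 6; min AVC = 56 - 12·6 + 6^2 = $20.
P = $116 exceeds min AVC = $20, so the firm stays open.
Set P = MC: 116 = 56 - 24q + 3q^2 → -60 - 24q + 3q^2 = 0. The roots are q = -2 and q = 10; the profit-maximizing output is on the rising part of MC, so q* = 10.
Check: AVC at q = 10 is $36 ≤ P, so revenue covers variable cost.
Profit = P·q − TC = 116·10 − 558 = $602.

Produce at q = 10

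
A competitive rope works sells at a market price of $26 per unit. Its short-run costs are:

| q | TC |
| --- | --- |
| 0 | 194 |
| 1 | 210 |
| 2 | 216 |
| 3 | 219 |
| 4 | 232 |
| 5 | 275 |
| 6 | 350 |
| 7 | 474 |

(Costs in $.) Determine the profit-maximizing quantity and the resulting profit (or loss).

q = 4; profit = -$128

Tabulate TR − TC: q=0: -194; q=1: -184; q=2: -164; q=3: -141; q=4: -128; q=5: -145; q=6: -194; q=7: -292.
Profit is maximized at q = 4. AVC there is 38/4 = $9.50 ≤ P, so producing beats shutting down (which would give -$194).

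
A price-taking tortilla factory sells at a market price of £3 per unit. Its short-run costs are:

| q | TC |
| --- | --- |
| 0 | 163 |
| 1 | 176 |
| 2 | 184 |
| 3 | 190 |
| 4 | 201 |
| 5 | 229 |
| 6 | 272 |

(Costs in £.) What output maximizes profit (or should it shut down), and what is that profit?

q = 0 (shut down); profit = -£163

Profit at each row (π = 3q − TC): q=0: -163; q=1: -173; q=2: -178; q=3: -181; q=4: -189; q=5: -214; q=6: -254.
Profit is highest at q = 0. Equivalently, the lowest AVC in the table is 27/3 ≈ £9 at q = 3, and P = £3 falls below it — price never covers variable cost, so the firm shuts down and loses only its fixed cost.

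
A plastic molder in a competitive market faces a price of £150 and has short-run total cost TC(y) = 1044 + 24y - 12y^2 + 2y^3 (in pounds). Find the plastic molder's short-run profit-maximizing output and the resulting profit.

Profit = -£260 at y = 7

AVC = 24 - 12y + 2y^2 has its minimum £6 at y = 3; price £150 clears that bar, so the firm operates.
With MC = 24 - 24y + 6y^2, P = MC on the upward-sloping part at y* = 7.
TR = 150·7 = 1050. TC = 1044 + 266 = 1310. Profit = 1050 − 1310 = -£260.
Shutting down would mean losing the fixed cost of £1044, so operating at a loss of £260 is better by £784.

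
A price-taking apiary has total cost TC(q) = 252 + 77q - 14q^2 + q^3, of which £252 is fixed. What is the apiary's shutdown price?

£28 per unit

The firm shuts down when price falls below the minimum of average variable cost. AVC = VC/q = 77 - 14q + q^2.
At the minimum of AVC, MC = AVC. MC = 77 - 28q + 3q^2; setting MC = AVC gives 2q^2 - 14q = 0, so q = 7. min AVC = 28.
The firm shuts down for any P below £28.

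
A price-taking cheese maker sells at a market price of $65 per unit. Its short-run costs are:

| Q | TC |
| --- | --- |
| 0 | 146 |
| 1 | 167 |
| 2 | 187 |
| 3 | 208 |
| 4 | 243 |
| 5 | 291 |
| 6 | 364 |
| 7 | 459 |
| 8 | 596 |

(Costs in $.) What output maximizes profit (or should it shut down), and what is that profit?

Q = 5; profit = $34

Profit at each row (π = 65Q − TC): Q=0: -146; Q=1: -102; Q=2: -57; Q=3: -13; Q=4: 17; Q=5: 34; Q=6: 26; Q=7: -4; Q=8: -76.
Profit is maximized at Q = 5. AVC there is 145/5 = $29 ≤ P, so producing beats shutting down (which would give -$146).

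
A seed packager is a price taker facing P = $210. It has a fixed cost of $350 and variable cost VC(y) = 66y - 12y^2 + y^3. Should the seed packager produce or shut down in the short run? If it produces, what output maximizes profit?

Produce at y = 12

Strip out fixed cost: VC = 66y - 12y^2 + y^3. Then AVC = 66 - 12y + y^2 and MC = 66 - 24y + 3y^2.
The AVC parabola has its vertex at y = 12/2 = 6, where AVC = 66 - 12·6 + 6^2 = $30.
P = $210 exceeds min AVC = $30, so the firm stays open.
Solving P = MC: -144 - 24y + 3y^2 = 0 ⇒ y = -4 or 12. On the upward-sloping branch, y* = 12.
Check: AVC at y = 12 is $66 ≤ P, so revenue covers variable cost.
Profit = P·y − TC = 210·12 − 1142 = $1378.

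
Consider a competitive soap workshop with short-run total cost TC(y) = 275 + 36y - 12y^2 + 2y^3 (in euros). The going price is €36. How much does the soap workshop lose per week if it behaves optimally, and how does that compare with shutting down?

Profit = -€211 at y = 4

AVC = 36 - 12y + 2y^2 has its minimum €18 at y = 3; price €36 clears that bar, so the firm operates.
With MC = 36 - 24y + 6y^2, P = MC on the upward-sloping part at y* = 4.
TR = 36·4 = 144. TC = 275 + 80 = 355. Profit = 144 − 355 = -€211.
Shutting down would mean losing the fixed cost of €275, so operating at a loss of €211 is better by €64.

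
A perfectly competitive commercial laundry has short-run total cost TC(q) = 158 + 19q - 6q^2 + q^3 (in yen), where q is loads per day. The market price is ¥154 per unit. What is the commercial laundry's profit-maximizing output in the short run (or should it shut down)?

From TC, MC = TC'(q) = 19 - 12q + 3q^2 and AVC = VC/q = 19 - 6q + q^2.
The AVC parabola has its vertex at q = 6/2 = 3, where AVC = 19 - 6·3 + 3^2 = ¥10.
P = ¥154 exceeds min AVC = ¥10, so the firm stays open.
Set P = MC: 154 = 19 - 12q + 3q^2 → -135 - 12q + 3q^2 = 0. The roots are q = -5 and q = 9; the profit-maximizing output is on the rising part of MC, so q* = 9.
Check: AVC at q = 9 is ¥46 ≤ P, so revenue covers variable cost.
Profit = P·q − TC = 154·9 − 572 = ¥814.

Produce at q = 9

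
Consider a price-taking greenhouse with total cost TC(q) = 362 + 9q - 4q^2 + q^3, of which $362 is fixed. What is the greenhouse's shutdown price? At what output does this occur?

Short-run supply begins at min AVC. From VC = 9q - 4q^2 + q^3, AVC = 9 - 4q + q^2.
At the minimum of AVC, MC = AVC. MC = 9 - 8q + 3q^2; setting MC = AVC gives 2q^2 - 4q = 0, so q = 2. min AVC = 5.
So the shutdown price is $5.

$5 per unit, at q = 2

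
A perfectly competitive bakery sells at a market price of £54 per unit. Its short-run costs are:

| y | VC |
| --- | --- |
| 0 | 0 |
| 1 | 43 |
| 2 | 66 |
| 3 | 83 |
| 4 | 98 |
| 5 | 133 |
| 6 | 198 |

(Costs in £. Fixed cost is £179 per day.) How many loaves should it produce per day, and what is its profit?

y = 5; profit = -£42

Compute π = P·y − TC at each output: y=0: -179; y=1: -168; y=2: -137; y=3: -100; y=4: -61; y=5: -42; y=6: -53.
Profit is maximized at y = 5. AVC there is 133/5 = £26.60 ≤ P, so producing beats shutting down (which would give -£179).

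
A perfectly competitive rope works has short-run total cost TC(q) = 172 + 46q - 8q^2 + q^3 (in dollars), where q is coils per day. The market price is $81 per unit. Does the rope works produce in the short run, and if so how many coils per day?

Produce at q = 7

Variable cost is VC = 46q - 8q^2 + q^3, so AVC = VC/q = 46 - 8q + q^2 and MC = dTC/dq = 46 - 16q + 3q^2.
The AVC parabola has its vertex at q = 8/2 = 4, where AVC = 46 - 8·4 + 4^2 = $30.
Because $81 ≥ $30, revenue can cover variable cost; the firm operates.
P = MC gives -35 - 16q + 3q^2 = 0, with roots -5/3 and 7. Take the larger (rising MC): q* = 7.
Check: AVC at q = 7 is $39 ≤ P, so revenue covers variable cost.
Profit = P·q − TC = 81·7 − 445 = $122.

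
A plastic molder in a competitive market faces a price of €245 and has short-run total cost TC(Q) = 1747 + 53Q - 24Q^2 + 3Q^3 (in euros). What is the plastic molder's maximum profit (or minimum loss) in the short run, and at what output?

AVC = 53 - 24Q + 3Q^2; min AVC = €5 at Q = 4. Since P = €245 ≥ min AVC, the firm produces.
With MC = 53 - 48Q + 9Q^2, P = MC on the upward-sloping part at Q* = 8.
TR = 245·8 = 1960. TC = 1747 + 424 = 2171. Profit = 1960 − 2171 = -€211.
Shutting down would mean losing the fixed cost of €1747, so operating at a loss of €211 is better by €1536.

Profit = -€211 at Q = 8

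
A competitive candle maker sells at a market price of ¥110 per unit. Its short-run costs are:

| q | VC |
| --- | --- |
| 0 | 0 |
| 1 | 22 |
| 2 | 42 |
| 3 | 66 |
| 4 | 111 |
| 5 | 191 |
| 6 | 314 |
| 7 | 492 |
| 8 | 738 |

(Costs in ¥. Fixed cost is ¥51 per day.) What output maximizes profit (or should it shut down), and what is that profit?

q = 5; profit = ¥308

Profit at each row (π = 110q − TC): q=0: -51; q=1: 37; q=2: 127; q=3: 213; q=4: 278; q=5: 308; q=6: 295; q=7: 227; q=8: 91.
Profit is maximized at q = 5. AVC there is 191/5 = ¥38.20 ≤ P, so producing beats shutting down (which would give -¥51).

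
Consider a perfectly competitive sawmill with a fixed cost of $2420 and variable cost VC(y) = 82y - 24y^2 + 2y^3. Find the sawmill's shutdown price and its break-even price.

Shutdown price = $10; break-even price = $280

AVC = 82 - 24y + 2y^2; minimized at y = 6, giving min AVC = $10. That is the shutdown price.
ATC = 2420/y + 82 - 24y + 2y^2. Setting dATC/dy = −2420/y^2 − 24 + 4y = 0 gives y = 11 (since 4·11^3 − 24·11^2 = 2420).
min ATC = 2420/11 + 82 − 24·11 + 2·11^2 = $280. That is the break-even price.
Between these two prices the firm operates at a loss; above $280 it earns a profit.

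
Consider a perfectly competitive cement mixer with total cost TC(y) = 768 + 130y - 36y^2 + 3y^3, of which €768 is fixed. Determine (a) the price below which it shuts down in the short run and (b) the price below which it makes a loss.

Shutdown price = €22; break-even price = €130

Shutdown price = min AVC. AVC = 130 - 36y + 3y^2, with vertex at y = 6 and minimum €22.
ATC = 768/y + 130 - 36y + 3y^2. Setting dATC/dy = −768/y^2 − 36 + 6y = 0 gives y = 8 (since 6·8^3 − 36·8^2 = 768).
min ATC = 768/8 + 130 − 36·8 + 3·8^2 = €130. That is the break-even price.
For €22 ≤ P < €130 the firm produces at a loss; below €22 it shuts down.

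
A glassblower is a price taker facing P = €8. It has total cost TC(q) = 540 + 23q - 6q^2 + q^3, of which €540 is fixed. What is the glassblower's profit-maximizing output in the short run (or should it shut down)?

Strip out fixed cost: VC = 23q - 6q^2 + q^3. Then AVC = 23 - 6q + q^2 and MC = 23 - 12q + 3q^2.
AVC is minimized where dAVC/dq = -6 + 2q = 0, at q = 3; min AVC = 23 - 6·3 + 3^2 = €14.
Since P = €8 < min AVC = €14, price fails to cover variable cost at any output.
The firm minimizes its loss by shutting down and losing only its fixed cost of €540.

Shut down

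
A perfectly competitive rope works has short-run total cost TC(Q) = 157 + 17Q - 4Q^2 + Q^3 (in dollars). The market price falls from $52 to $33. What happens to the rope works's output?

Output falls from 5 to 4

AVC = 17 - 4Q + Q^2, minimized at Q = 2 where min AVC = $13. MC = 17 - 8Q + 3Q^2.
At P = $52 ≥ min AVC, set P = MC on the rising branch: Q = 5.
At P = $33 ≥ min AVC, set P = MC: Q = 4. The firm stays open but cuts output.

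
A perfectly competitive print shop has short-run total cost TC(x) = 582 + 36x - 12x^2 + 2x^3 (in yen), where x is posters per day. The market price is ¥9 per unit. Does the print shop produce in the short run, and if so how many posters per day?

Shut down

Variable cost is VC = 36x - 12x^2 + 2x^3, so AVC = VC/x = 36 - 12x + 2x^2 and MC = dTC/dx = 36 - 24x + 6x^2.
The AVC parabola has its vertex at x = 12/4 = 3, where AVC = 36 - 12·3 + 2·3^2 = ¥18.
P = ¥9 lies below min AVC = ¥18; no output level covers variable cost.
Best response: produce nothing and absorb the ¥582 fixed cost.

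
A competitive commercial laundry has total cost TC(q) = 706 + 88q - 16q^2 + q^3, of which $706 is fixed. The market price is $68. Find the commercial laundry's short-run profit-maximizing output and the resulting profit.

AVC = 88 - 16q + q^2 has its minimum $24 at q = 8; price $68 clears that bar, so the firm operates.
With MC = 88 - 32q + 3q^2, P = MC on the upward-sloping part at q* = 10.
TR = 68·10 = 680. TC = 706 + 280 = 986. Profit = 680 − 986 = -$306.
Shutting down would mean losing the fixed cost of $706, so operating at a loss of $306 is better by $400.

Profit = -$306 at q = 10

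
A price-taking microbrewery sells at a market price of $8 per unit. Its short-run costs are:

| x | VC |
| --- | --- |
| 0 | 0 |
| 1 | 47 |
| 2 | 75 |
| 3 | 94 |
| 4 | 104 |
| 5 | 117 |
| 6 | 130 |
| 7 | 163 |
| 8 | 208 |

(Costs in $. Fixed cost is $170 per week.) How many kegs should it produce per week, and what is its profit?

x = 0 (shut down); profit = -$170

Profit at each row (π = 8x − TC): x=0: -170; x=1: -209; x=2: -229; x=3: -240; x=4: -242; x=5: -247; x=6: -252; x=7: -277; x=8: -314.
Profit is highest at x = 0. Equivalently, the lowest AVC in the table is 130/6 ≈ $21.67 at x = 6, and P = $8 falls below it — price never covers variable cost, so the firm shuts down and loses only its fixed cost.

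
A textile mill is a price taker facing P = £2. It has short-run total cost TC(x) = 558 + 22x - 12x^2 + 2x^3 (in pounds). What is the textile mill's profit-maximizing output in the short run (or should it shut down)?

Shut down

Strip out fixed cost: VC = 22x - 12x^2 + 2x^3. Then AVC = 22 - 12x + 2x^2 and MC = 22 - 24x + 6x^2.
AVC hits its minimum where MC = AVC, at x = 3, giving min AVC = 22 - 12·3 + 2·3^2 = £4.
With P < min AVC (£2 < £4), every unit sold adds to the loss.
Best response: produce nothing and absorb the £558 fixed cost.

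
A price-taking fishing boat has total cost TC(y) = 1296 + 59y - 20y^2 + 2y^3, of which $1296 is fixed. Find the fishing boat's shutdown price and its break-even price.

Shutdown price = $9; break-even price = $185

Shutdown price = min AVC. AVC = 59 - 20y + 2y^2, with vertex at y = 5 and minimum $9.
ATC = 1296/y + 59 - 20y + 2y^2. Setting dATC/dy = −1296/y^2 − 20 + 4y = 0 gives y = 9 (since 4·9^3 − 20·9^2 = 1296).
min ATC = 1296/9 + 59 − 20·9 + 2·9^2 = $185. That is the break-even price.
For $9 ≤ P < $185 the firm produces at a loss; below $9 it shuts down.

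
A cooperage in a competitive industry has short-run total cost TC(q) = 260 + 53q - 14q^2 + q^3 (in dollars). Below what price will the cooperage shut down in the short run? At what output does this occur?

The firm shuts down when price falls below the minimum of average variable cost. AVC = VC/q = 53 - 14q + q^2.
dAVC/dq = -14 + 2q = 0 gives q = 7. min AVC = 53 - 14·7 + 7^2 = 4.
The firm shuts down for any P below $4.

$4 per unit, at q = 7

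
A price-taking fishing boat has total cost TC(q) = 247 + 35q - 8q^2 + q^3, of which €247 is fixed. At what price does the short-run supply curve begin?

Short-run supply begins at min AVC. From VC = 35q - 8q^2 + q^3, AVC = 35 - 8q + q^2.
dAVC/dq = -8 + 2q = 0 gives q = 4. min AVC = 35 - 8·4 + 4^2 = 19.
The firm shuts down for any P below €19.

€19 per unit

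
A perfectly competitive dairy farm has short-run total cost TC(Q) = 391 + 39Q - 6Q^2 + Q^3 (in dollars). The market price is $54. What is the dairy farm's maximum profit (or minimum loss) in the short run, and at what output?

Profit = -$291 at Q = 5

AVC = 39 - 6Q + Q^2; min AVC = $30 at Q = 3. Since P = $54 ≥ min AVC, the firm produces.
With MC = 39 - 12Q + 3Q^2, P = MC on the upward-sloping part at Q* = 5.
TR = 54·5 = 270. TC = 391 + 170 = 561. Profit = 270 − 561 = -$291.
Shutting down would mean losing the fixed cost of $391, so operating at a loss of $291 is better by $100.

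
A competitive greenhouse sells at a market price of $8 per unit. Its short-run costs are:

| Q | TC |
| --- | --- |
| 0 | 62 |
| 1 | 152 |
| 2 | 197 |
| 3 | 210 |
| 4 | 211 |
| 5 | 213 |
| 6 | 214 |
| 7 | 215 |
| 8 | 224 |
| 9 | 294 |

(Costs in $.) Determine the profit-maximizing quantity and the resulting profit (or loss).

Q = 0 (shut down); profit = -$62

Tabulate TR − TC: Q=0: -62; Q=1: -144; Q=2: -181; Q=3: -186; Q=4: -179; Q=5: -173; Q=6: -166; Q=7: -159; Q=8: -160; Q=9: -222.
Profit is highest at Q = 0. Equivalently, the lowest AVC in the table is 162/8 ≈ $20.25 at Q = 8, and P = $8 falls below it — price never covers variable cost, so the firm shuts down and loses only its fixed cost.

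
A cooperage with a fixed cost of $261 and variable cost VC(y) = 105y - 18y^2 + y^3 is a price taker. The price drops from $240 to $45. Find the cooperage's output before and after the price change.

MC = 105 - 36y + 3y^2; the shutdown threshold is min AVC = $24 (at y = 9).
With P = $240 above the shutdown price, P = MC gives y = 15.
At P = $45 ≥ min AVC, set P = MC: y = 10. The firm stays open but cuts output.

Output falls from 15 to 10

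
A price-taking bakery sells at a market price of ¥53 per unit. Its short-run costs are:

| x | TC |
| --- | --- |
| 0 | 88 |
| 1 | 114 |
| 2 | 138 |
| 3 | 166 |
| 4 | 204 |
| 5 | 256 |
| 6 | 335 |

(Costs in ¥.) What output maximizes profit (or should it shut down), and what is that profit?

Profit at each row (π = 53x − TC): x=0: -88; x=1: -61; x=2: -32; x=3: -7; x=4: 8; x=5: 9; x=6: -17.
Profit is maximized at x = 5. AVC there is 168/5 = ¥33.60 ≤ P, so producing beats shutting down (which would give -¥88).

x = 5; profit = ¥9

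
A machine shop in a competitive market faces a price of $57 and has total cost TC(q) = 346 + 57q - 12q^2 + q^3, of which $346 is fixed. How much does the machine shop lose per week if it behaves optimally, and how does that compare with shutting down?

AVC = 57 - 12q + q^2; min AVC = $21 at q = 6. Since P = $57 ≥ min AVC, the firm produces.
MC = 57 - 24q + 3q^2. Setting P = MC and taking the root on the rising branch gives q* = 8.
TR = 57·8 = 456. TC = 346 + 200 = 546. Profit = 456 − 546 = -$90.
That loss of $90 beats the $346 the firm would lose by shutting down; producing recovers $256 of fixed cost.

Profit = -$90 at q = 8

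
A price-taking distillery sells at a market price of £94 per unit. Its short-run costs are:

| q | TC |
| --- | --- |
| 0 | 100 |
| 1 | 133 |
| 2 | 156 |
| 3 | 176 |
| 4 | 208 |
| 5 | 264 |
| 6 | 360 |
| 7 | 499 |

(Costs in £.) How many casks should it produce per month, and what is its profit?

Compute π = P·q − TC at each output: q=0: -100; q=1: -39; q=2: 32; q=3: 106; q=4: 168; q=5: 206; q=6: 204; q=7: 159.
Profit is maximized at q = 5. AVC there is 164/5 = £32.80 ≤ P, so producing beats shutting down (which would give -£100).

q = 5; profit = £206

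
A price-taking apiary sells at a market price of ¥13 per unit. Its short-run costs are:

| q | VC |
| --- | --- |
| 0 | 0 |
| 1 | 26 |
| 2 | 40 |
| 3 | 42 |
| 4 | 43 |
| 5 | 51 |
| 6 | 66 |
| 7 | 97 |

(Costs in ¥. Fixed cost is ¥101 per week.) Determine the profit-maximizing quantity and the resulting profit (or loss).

Tabulate TR − TC: q=0: -101; q=1: -114; q=2: -115; q=3: -104; q=4: -92; q=5: -87; q=6: -89; q=7: -107.
Profit is maximized at q = 5. AVC there is 51/5 = ¥10.20 ≤ P, so producing beats shutting down (which would give -¥101).

q = 5; profit = -¥87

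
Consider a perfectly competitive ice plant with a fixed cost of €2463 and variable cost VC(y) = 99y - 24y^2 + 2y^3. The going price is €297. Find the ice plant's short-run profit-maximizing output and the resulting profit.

AVC = 99 - 24y + 2y^2 has its minimum €27 at y = 6; price €297 clears that bar, so the firm operates.
MC = 99 - 48y + 6y^2. Setting P = MC and taking the root on the rising branch gives y* = 11.
TR = 297·11 = 3267. TC = 2463 + 847 = 3310. Profit = 3267 − 3310 = -€43.
Shutting down would mean losing the fixed cost of €2463, so operating at a loss of €43 is better by €2420.

Profit = -€43 at y = 11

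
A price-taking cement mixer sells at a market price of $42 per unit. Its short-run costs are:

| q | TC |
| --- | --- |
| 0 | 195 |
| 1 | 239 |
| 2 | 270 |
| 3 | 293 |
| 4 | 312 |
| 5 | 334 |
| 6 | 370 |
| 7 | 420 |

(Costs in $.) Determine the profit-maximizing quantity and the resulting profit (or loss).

Tabulate TR − TC: q=0: -195; q=1: -197; q=2: -186; q=3: -167; q=4: -144; q=5: -124; q=6: -118; q=7: -126.
Profit is maximized at q = 6. AVC there is 175/6 = $29.17 ≤ P, so producing beats shutting down (which would give -$195).

q = 6; profit = -$118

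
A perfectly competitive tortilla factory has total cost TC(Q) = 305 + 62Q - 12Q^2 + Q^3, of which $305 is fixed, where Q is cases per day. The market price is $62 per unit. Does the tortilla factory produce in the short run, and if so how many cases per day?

Produce at Q = 8

Variable cost is VC = 62Q - 12Q^2 + Q^3, so AVC = VC/Q = 62 - 12Q + Q^2 and MC = dTC/dQ = 62 - 24Q + 3Q^2.
The AVC parabola has its vertex at Q = 12/2 = 6, where AVC = 62 - 12·6 + 6^2 = $26.
P = $62 exceeds min AVC = $26, so the firm stays open.
Solving P = MC: -24Q + 3Q^2 = 0 ⇒ Q = 0 or 8. On the upward-sloping branch, Q* = 8.
Check: AVC at Q = 8 is $30 ≤ P, so revenue covers variable cost.
Profit = P·Q − TC = 62·8 − 545 = -$49, a loss, but smaller than the $305 fixed cost the firm would lose by shutting down.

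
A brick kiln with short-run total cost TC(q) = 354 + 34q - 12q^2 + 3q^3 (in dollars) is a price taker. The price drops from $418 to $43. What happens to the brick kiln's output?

MC = 34 - 24q + 9q^2; the shutdown threshold is min AVC = $22 (at q = 2).
At P = $418 ≥ min AVC, set P = MC on the rising branch: q = 8.
At P = $43 ≥ min AVC, set P = MC: q = 3. The firm stays open but cuts output.

Output falls from 8 to 3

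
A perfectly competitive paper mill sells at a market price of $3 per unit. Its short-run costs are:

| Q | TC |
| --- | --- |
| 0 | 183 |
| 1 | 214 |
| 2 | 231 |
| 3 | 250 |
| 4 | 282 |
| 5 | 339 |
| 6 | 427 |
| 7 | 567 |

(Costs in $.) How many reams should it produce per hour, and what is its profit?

Tabulate TR − TC: Q=0: -183; Q=1: -211; Q=2: -225; Q=3: -241; Q=4: -270; Q=5: -324; Q=6: -409; Q=7: -546.
Profit is highest at Q = 0. Equivalently, the lowest AVC in the table is 67/3 ≈ $22.33 at Q = 3, and P = $3 falls below it — price never covers variable cost, so the firm shuts down and loses only its fixed cost.

Q = 0 (shut down); profit = -$183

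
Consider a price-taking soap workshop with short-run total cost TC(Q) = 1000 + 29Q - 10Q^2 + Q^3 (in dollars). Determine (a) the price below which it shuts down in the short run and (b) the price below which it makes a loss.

Shutdown price = min AVC. AVC = 29 - 10Q + Q^2, with vertex at Q = 5 and minimum $4.
ATC = 1000/Q + 29 - 10Q + Q^2. Setting dATC/dQ = −1000/Q^2 − 10 + 2Q = 0 gives Q = 10 (since 2·10^3 − 10·10^2 = 1000).
min ATC = 1000/10 + 29 − 10·10 + 10^2 = $129. That is the break-even price.
Between these two prices the firm operates at a loss; above $129 it earns a profit.

Shutdown price = $4; break-even price = $129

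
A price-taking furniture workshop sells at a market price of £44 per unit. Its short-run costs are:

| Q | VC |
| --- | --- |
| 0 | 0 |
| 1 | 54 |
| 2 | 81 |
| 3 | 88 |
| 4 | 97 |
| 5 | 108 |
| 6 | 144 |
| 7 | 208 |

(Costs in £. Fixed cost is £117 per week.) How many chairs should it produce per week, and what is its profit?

Q = 6; profit = £3

Profit at each row (π = 44Q − TC): Q=0: -117; Q=1: -127; Q=2: -110; Q=3: -73; Q=4: -38; Q=5: -5; Q=6: 3; Q=7: -17.
Profit is maximized at Q = 6. AVC there is 144/6 = £24 ≤ P, so producing beats shutting down (which would give -£117).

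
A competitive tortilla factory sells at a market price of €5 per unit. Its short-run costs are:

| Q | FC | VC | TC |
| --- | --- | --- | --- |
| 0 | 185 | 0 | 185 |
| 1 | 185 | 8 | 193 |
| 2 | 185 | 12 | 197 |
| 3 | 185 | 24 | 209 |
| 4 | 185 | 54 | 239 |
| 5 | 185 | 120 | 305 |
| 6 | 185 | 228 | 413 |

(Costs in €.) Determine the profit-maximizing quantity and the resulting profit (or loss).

Q = 0 (shut down); profit = -€185

Profit at each row (π = 5Q − TC): Q=0: -185; Q=1: -188; Q=2: -187; Q=3: -194; Q=4: -219; Q=5: -280; Q=6: -383.
Profit is highest at Q = 0. Equivalently, the lowest AVC in the table is 12/2 ≈ €6 at Q = 2, and P = €5 falls below it — price never covers variable cost, so the firm shuts down and loses only its fixed cost.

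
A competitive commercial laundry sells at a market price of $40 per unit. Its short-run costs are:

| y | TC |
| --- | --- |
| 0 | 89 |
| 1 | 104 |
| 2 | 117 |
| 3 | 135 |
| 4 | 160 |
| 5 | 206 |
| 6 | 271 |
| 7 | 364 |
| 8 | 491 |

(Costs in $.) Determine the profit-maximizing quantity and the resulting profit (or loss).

Compute π = P·y − TC at each output: y=0: -89; y=1: -64; y=2: -37; y=3: -15; y=4: 0; y=5: -6; y=6: -31; y=7: -84; y=8: -171.
Profit is maximized at y = 4. AVC there is 71/4 = $17.75 ≤ P, so producing beats shutting down (which would give -$89).

y = 4; profit = $0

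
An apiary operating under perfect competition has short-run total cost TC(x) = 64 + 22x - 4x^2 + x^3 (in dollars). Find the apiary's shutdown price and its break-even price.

AVC = 22 - 4x + x^2; minimized at x = 2, giving min AVC = $18. That is the shutdown price.
ATC = 64/x + 22 - 4x + x^2. Setting dATC/dx = −64/x^2 − 4 + 2x = 0 gives x = 4 (since 2·4^3 − 4·4^2 = 64).
min ATC = 64/4 + 22 − 4·4 + 4^2 = $38. That is the break-even price.
For $18 ≤ P < $38 the firm produces at a loss; below $18 it shuts down.

Shutdown price = $18; break-even price = $38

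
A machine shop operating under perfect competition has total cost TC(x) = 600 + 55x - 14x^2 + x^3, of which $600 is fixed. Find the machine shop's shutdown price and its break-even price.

AVC = 55 - 14x + x^2; minimized at x = 7, giving min AVC = $6. That is the shutdown price.
ATC = 600/x + 55 - 14x + x^2. Setting dATC/dx = −600/x^2 − 14 + 2x = 0 gives x = 10 (since 2·10^3 − 14·10^2 = 600).
min ATC = 600/10 + 55 − 14·10 + 10^2 = $75. That is the break-even price.
For $6 ≤ P < $75 the firm produces at a loss; below $6 it shuts down.

Shutdown price = $6; break-even price = $75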